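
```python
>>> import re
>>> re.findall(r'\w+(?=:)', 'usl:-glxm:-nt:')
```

['usl', 'glxm', 'nt']

The positive lookaround only admits positions where the adjacent text matches; those characters stay outside the span.
Scanning left to right: at [0:3] → 'usl'; at [5:9] → 'glxm'; at [11:13] → 'nt'.
`findall` yields the raw match text (3 of them) because the pattern has no groups.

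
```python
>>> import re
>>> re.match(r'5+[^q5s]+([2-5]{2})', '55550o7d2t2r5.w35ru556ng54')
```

None

`match` is anchored at position 0; if the pattern doesn't fit there, it returns None.
Here position 0 doesn't satisfy it, so the call returns None.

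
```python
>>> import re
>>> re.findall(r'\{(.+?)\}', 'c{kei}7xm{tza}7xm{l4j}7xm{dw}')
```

['kei', 'tza', 'l4j', 'dw']

Walking the string: at [1:6] match '{kei}', group 1 = 'kei'; at [9:14] match '{tza}', group 1 = 'tza'; at [17:22] match '{l4j}', group 1 = 'l4j'; at [25:29] match '{dw}', group 1 = 'dw'.
One capturing group, so `findall` returns just the captured substring from each match — 4 in all.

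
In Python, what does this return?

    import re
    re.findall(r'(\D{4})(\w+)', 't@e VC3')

[('t@e ', 'VC3')]

The pattern matches exactly 4 of a non-digit (captured); then one or more of a word character (captured).
2 groups means the one result is a tuple of 2 captured strings — 1 here.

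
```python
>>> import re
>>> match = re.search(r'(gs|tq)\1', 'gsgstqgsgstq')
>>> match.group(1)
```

'gs'

The match spans [0:4] → 'gsgs'.
Captured: group 1 = 'gs'.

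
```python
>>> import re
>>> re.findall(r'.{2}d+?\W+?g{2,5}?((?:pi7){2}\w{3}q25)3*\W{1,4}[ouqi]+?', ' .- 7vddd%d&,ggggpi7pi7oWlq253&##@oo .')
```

Pattern: exactly 2 of any character, then one or more of the literal 'd' (lazy); then one or more of a non-word character (lazy), then 2 to 5 of a literal 'g' (lazy); then the literal 'pi7' repeated 2 times, then exactly 3 of a word character, then the literal 'q25' (captured); then zero or more of the literal '3', then 1 to 4 of a non-word character; then one or more of one of [ouqi] (lazy).
Scanning left to right: at [8:35] match 'd%d&,ggggpi7pi7oWlq253&##@o', group 1 = 'pi7pi7oWlq25'.
`findall` collects group 1 from the one match (1 total).

['pi7pi7oWlq25']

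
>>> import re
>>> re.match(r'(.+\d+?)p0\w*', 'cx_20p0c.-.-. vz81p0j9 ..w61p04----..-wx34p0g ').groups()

('cx_20p0c.-.-. vz81p0j9 ..w61p04----..-wx34',)

This matches one or more of any character, then one or more of a digit (lazy) (captured); then the literal 'p0', then zero or more of a word character.
`re.match` won't scan ahead — the pattern has to work from the very first character.
The match spans [0:45] → 'cx_20p0c.-.-. vz81p0j9 ..w61p04----..-wx34p0g'.
Captured: group 1 = 'cx_20p0c.-.-. vz81p0j9 ..w61p04----..-wx34'.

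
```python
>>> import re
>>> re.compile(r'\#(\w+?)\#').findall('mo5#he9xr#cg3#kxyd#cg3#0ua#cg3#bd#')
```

Walking the string: at [3:10] match '#he9xr#', group 1 = 'he9xr'; at [13:19] match '#kxyd#', group 1 = 'kxyd'; at [22:27] match '#0ua#', group 1 = '0ua'; at [30:34] match '#bd#', group 1 = 'bd'.
Because there's exactly one group, `findall` drops the full match and keeps group 1 from each hit.

['he9xr', 'kxyd', '0ua', 'bd']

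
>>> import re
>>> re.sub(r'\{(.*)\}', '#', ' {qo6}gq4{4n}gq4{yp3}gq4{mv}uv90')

Matches: at [1:28] → '{qo6}gq4{4n}gq4{yp3}gq4{mv}'.
Each match is replaced by '#'.

' #uv90'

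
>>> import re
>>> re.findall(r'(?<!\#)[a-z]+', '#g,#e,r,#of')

['r', 'f']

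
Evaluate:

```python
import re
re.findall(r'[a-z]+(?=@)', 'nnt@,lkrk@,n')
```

The lookaround is zero-width — it requires the adjacent text to match without consuming it, so the asserted text isn't part of the match.
Matches: at [0:3] → 'nnt'; at [5:9] → 'lkrk'.
With no groups in the pattern, `findall` gives back each whole match — 2 here.

['nnt', 'lkrk']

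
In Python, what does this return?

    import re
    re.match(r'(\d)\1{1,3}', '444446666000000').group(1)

The backreference `\1` re-matches whatever the first group consumed, character for character.
`re.match` won't scan ahead — the pattern has to work from the very first character.
The match spans [0:4] → '4444'.
Captured: group 1 = '4'.

'4'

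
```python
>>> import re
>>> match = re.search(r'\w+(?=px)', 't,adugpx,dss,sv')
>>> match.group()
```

'adug'

Because the assertion is zero-width, the text it checks is not consumed and won't appear in the result.
The match spans [2:6] → 'adug'.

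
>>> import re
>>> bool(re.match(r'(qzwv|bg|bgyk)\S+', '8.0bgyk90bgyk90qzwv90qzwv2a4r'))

`re.match` won't scan ahead — the pattern has to work from the very first character.
Here position 0 doesn't satisfy it, so the call returns None, and `bool(None)` is False.

False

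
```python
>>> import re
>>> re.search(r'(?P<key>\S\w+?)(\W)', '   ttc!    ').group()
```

The pattern matches a non-whitespace character, then one or more of a word character (lazy) (captured as 'key'); then a non-word character (captured).
`re.search` tries every starting position until one works.
The match spans [3:7] → 'ttc!'.
Captured: group 1 = 'ttc', group 2 = '!'.

'ttc!'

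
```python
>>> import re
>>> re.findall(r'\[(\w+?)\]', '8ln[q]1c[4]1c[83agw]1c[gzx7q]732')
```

One capturing group, so `findall` returns just the captured substring from each match — 4 in all.

['q', '4', '83agw', 'gzx7q']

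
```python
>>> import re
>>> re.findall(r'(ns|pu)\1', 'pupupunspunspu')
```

['pu']

A backreference is literal: `\1` must see the identical characters the first group matched.
With a single group, `findall` returns only what that group captured — 1 item.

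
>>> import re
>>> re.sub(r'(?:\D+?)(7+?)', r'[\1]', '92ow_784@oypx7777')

This matches one or more of a non-digit (lazy) (non-capturing group); then one or more of a literal '7' (lazy) (captured).
Matches: at [2:6] → 'ow_7'; at [8:14] → '@oypx7'.
`\1` in the replacement pulls in group 1's text for each match.

'92[7]84[7]777'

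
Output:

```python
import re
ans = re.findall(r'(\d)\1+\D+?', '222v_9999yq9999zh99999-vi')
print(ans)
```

['2', '9', '9', '9']

`\1` is not a pattern — it's the concrete string captured by group 1, re-applied verbatim.
Because there's exactly one group, `findall` drops the full match and keeps group 1 from each hit.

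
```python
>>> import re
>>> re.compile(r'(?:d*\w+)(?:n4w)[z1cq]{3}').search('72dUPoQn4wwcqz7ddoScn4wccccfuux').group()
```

'72dUPoQn4wwcqz7ddoScn4wccc'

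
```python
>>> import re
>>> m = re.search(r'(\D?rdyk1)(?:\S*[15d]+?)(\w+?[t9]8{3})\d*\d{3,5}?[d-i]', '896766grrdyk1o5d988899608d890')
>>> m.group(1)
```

The match spans [7:26] → 'rrdyk1o5d988899608d'.
Captured: group 1 = 'rrdyk1', group 2 = 'd9888'.

'rrdyk1'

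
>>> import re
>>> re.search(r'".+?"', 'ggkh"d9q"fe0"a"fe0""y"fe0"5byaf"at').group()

'"d9q"'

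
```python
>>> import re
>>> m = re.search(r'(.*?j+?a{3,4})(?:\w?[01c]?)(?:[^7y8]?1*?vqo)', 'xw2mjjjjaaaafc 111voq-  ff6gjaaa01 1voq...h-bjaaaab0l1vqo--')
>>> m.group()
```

This matches zero or more of any character (lazy), then one or more of a literal 'j' (lazy), then 3 to 4 of a literal 'a' (captured); then optionally a word character, then optionally one of [01c] (non-capturing group); then optionally any character except [7y8], then zero or more of the literal '1' (lazy), then the literal 'vqo' (non-capturing group).
Unlike `match`, `search` isn't anchored — it looks for the pattern anywhere in the string.
The match spans [0:57] → 'xw2mjjjjaaaafc 111voq-  ff6gjaaa01 1voq...h-bjaaaab0l1vqo'.
Captured: group 1 = 'xw2mjjjjaaaafc 111voq-  ff6gjaaa01 1voq...h-bjaaaa'.

'xw2mjjjjaaaafc 111voq-  ff6gjaaa01 1voq...h-bjaaaab0l1vqo'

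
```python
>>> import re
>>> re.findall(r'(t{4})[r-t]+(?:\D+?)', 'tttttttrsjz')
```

['tttt']

This matches exactly 4 of a literal 't' (captured); then one or more of a character in [r-t]; then one or more of a non-digit (lazy) (non-capturing group).
Scanning left to right: at [0:10] match 'tttttttrsj', group 1 = 'tttt'.
Because there's exactly one group, `findall` drops the full match and keeps group 1 from the one hit.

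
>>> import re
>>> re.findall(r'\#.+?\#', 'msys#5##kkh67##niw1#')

Because the quantifier is non-greedy, it stops expanding at the earliest point where the rest of the pattern can succeed.
Matches: at [4:7] → '#5#'; at [7:14] → '#kkh67#'; at [14:20] → '#niw1#'.
`findall` yields the raw match text (3 of them) because the pattern has no groups.

['#5#', '#kkh67#', '#niw1#']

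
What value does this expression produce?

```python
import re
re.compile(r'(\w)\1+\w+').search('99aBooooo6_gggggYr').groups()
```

('9',)

The match spans [0:18] → '99aBooooo6_gggggYr'.
Captured: group 1 = '9'.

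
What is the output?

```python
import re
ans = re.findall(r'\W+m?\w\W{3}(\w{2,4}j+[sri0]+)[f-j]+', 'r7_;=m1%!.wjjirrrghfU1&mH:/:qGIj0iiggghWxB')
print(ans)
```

['wjjirrr', 'qGIj0ii']

One capturing group, so `findall` returns just the captured substring from each match — 2 in all.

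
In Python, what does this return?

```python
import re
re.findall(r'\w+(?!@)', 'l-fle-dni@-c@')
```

The negative lookahead/lookbehind blocks any match where the forbidden context is present.
Scanning left to right: at [0:1] → 'l'; at [2:5] → 'fle'; at [6:8] → 'dn'.
With no groups in the pattern, `findall` gives back each whole match — 3 here.

['l', 'fle', 'dn']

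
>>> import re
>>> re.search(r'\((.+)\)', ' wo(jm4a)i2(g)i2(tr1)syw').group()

'(jm4a)i2(g)i2(tr1)'

The match spans [3:21] → '(jm4a)i2(g)i2(tr1)'.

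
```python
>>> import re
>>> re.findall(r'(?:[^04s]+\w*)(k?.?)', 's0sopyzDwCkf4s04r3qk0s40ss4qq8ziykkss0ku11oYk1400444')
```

Pattern: one or more of any character except [04s], then zero or more of a word character (non-capturing group); then optionally the literal 'k', then optionally any character (captured).
Matches: at [3:52] match 'opyzDwCkf4s04r3qk0s40ss4qq8ziykkss0ku11oYk1400444', group 1 = ''.
`findall` collects group 1 from the one match (1 total).

['']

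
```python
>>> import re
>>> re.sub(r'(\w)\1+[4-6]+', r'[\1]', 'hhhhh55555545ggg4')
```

'[h][g]'

`\1` is not a pattern — it's the concrete string captured by group 1, re-applied verbatim.
`\1` in the replacement pulls in group 1's text for each match.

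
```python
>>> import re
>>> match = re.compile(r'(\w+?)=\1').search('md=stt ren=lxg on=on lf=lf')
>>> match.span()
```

(15, 20)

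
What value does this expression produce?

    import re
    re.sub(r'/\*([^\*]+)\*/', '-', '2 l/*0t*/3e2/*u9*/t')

'2 l-3e2-t'

Each match is replaced by '-'.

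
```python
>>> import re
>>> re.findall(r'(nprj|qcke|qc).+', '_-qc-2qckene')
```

['qc']

One capturing group, so `findall` returns just the captured substring from the one match — 1 in all.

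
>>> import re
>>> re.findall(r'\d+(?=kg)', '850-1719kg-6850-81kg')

['1719', '81']

Lookahead/lookbehind check context without consuming it, so the matched span excludes the asserted characters.
With no groups in the pattern, `findall` gives back each whole match — 2 here.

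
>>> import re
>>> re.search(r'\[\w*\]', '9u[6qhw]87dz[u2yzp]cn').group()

'[6qhw]'

The match spans [2:8] → '[6qhw]'.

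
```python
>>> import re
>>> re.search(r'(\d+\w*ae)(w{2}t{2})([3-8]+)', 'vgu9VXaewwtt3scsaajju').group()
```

'9VXaewwtt3'

This matches one or more of a digit, then zero or more of a word character, then the literal 'ae' (captured); then exactly 2 of a literal 'w', then exactly 2 of the literal 't' (captured); then one or more of a character in [3-8] (captured).
`search` walks the string left to right and returns the first match it finds.
The match spans [3:13] → '9VXaewwtt3'.
Captured: group 1 = '9VXae', group 2 = 'wwtt', group 3 = '3'.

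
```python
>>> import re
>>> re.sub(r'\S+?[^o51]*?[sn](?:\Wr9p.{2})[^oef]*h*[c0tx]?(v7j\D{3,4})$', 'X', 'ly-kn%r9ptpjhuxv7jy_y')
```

'X'

This matches one or more of a non-whitespace character (lazy); then zero or more of any character except [o51] (lazy), then one of [sn]; then a non-word character, then the literal 'r9p', then exactly 2 of any character (non-capturing group); then zero or more of any character except [oef], then zero or more of the literal 'h', then optionally one of [c0tx]; then the literal 'v7j', then 3 to 4 of a non-digit (captured); then anchored at the end.
`sub` substitutes 'X' at each match site.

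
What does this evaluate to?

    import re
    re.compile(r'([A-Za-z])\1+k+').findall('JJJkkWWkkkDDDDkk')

`\1` is not a pattern — it's the concrete string captured by group 1, re-applied verbatim.
`findall` collects group 1 from each match (3 total).

['J', 'W', 'D']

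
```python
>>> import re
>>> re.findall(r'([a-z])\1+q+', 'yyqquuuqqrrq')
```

The backreference `\1` re-matches whatever the first group consumed, character for character.
Walking the string: at [0:4] match 'yyqq', group 1 = 'y'; at [4:9] match 'uuuqq', group 1 = 'u'; at [9:12] match 'rrq', group 1 = 'r'.
Because there's exactly one group, `findall` drops the full match and keeps group 1 from each hit.

['y', 'u', 'r']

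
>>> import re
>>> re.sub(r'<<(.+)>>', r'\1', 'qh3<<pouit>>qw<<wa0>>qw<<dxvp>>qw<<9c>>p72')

'qh3pouit>>qw<<wa0>>qw<<dxvp>>qw<<9cp72'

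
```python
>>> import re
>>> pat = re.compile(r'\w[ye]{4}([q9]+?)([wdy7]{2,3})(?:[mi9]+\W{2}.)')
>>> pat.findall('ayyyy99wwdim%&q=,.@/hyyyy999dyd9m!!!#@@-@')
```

[('99', 'wwd'), ('999', 'dyd')]

The pattern matches a word character; then exactly 4 of one of [ye]; then one or more of one of [q9] (lazy) (captured); then 2 to 3 of one of [wdy7] (captured); then one or more of one of [mi9], then exactly 2 of a non-word character, then any character (non-capturing group).
Walking the string: at [0:15] match 'ayyyy99wwdim%&q', groups = ('99', 'wwd'); at [20:36] match 'hyyyy999dyd9m!!!', groups = ('999', 'dyd').
`findall` packs the 2 group values into a tuple for every match.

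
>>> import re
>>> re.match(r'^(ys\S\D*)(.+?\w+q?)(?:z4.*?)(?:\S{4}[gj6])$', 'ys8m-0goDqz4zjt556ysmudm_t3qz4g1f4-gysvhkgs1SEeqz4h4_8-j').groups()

The pattern matches anchored at the start of the string; then the literal 'ys', then a non-whitespace character, then zero or more of a non-digit (captured); then one or more of any character (lazy), then one or more of a word character, then optionally the literal 'q' (captured); then the literal 'z4', then zero or more of any character (lazy) (non-capturing group); then exactly 4 of a non-whitespace character, then one of [gj6] (non-capturing group); then anchored at the end.
With `match`, the pattern is implicitly anchored at the beginning.
The match spans [0:56] → 'ys8m-0goDqz4zjt556ysmudm_t3qz4g1f4-gysvhkgs1SEeqz4h4_8-j'.
Captured: group 1 = 'ys8m-', group 2 = '0goDqz4zjt556ysmudm_t3q'.

('ys8m-', '0goDqz4zjt556ysmudm_t3q')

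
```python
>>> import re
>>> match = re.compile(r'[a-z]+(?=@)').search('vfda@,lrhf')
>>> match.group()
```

Because the assertion is zero-width, the text it checks is not consumed and won't appear in the result.
`search` walks the string left to right and returns the first match it finds.
The match spans [0:4] → 'vfda'.

'vfda'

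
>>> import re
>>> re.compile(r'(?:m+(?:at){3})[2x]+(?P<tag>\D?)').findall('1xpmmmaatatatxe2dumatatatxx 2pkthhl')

[' ']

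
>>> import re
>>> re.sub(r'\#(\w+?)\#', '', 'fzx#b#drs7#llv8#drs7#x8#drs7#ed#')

`sub` substitutes '' at each match site.

'fzxdrs7drs7drs7'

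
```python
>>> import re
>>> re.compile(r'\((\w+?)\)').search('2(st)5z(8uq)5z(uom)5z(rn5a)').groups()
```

The match spans [1:5] → '(st)'.
Captured: group 1 = 'st'.

('st',)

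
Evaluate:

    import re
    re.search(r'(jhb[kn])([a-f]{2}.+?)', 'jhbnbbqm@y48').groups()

The pattern matches the literal 'jhb', then one of [kn] (captured); then exactly 2 of a character in [a-f], then one or more of any character (lazy) (captured).
The `?` after the quantifier makes it lazy — it takes as little as possible before letting the rest of the pattern try.
`search` walks the string left to right and returns the first match it finds.
The match spans [0:7] → 'jhbnbbq'.
Captured: group 1 = 'jhbn', group 2 = 'bbq'.

('jhbn', 'bbq')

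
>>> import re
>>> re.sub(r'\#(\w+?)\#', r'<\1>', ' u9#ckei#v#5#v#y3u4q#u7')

' u9<ckei>v<5>v<y3u4q>u7'

The replacement refers to a captured group, so each match is rewritten using its own captured text.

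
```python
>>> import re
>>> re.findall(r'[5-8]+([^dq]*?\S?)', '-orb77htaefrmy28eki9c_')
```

['h', 'e']

Pattern: one or more of a character in [5-8]; then zero or more of any character except [dq] (lazy), then optionally a non-whitespace character (captured).
`findall` collects group 1 from each match (2 total).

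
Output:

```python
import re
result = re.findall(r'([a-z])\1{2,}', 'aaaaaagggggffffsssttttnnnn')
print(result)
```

['a', 'g', 'f', 's', 't', 'n']

The backreference `\1` re-matches whatever the first group consumed, character for character.
With a single group, `findall` returns only what that group captured — 6 items.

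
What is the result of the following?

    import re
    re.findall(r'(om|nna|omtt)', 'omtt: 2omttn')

['om', 'om']

`|` is ordered: at each position the engine commits to the first alternative that works.
Scanning left to right: at [0:2] match 'om', group 1 = 'om'; at [7:9] match 'om', group 1 = 'om'.
With a single group, `findall` returns only what that group captured — 2 items.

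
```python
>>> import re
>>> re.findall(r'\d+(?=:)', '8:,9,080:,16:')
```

['8', '080', '16']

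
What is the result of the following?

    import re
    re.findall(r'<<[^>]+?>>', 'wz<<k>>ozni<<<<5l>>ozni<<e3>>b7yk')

['<<k>>', '<<<<5l>>', '<<e3>>']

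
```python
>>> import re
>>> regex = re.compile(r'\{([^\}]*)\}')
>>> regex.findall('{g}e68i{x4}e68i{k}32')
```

['g', 'x4', 'k']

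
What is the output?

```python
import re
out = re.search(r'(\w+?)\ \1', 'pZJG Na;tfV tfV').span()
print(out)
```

(8, 15)

`\1` has to match the exact text group 1 already captured.
`search` walks the string left to right and returns the first match it finds.
The match spans [8:15] → 'tfV tfV'.
Captured: group 1 = 'tfV'.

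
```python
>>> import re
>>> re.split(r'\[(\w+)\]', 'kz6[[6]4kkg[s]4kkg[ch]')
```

With a capturing group present, the delimiter's captured portion is kept in the result list.

['kz6[', '6', '4kkg', 's', '4kkg', 'ch', '']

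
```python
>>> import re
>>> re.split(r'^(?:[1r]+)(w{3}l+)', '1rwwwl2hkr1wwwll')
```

['', 'wwwl', '2hkr1wwwll']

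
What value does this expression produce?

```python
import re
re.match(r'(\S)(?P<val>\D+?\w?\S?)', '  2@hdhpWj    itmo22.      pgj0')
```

Pattern: a non-whitespace character (captured); then one or more of a non-digit (lazy), then optionally a word character, then optionally a non-whitespace character (captured as 'val').
With `match`, the pattern is implicitly anchored at the beginning.
Here the string doesn't start with a match, so the call returns None.

None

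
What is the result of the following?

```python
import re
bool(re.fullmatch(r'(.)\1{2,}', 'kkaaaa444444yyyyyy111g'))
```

False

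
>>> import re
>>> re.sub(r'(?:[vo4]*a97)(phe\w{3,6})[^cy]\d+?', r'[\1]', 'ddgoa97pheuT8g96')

'ddg[pheuT8g]'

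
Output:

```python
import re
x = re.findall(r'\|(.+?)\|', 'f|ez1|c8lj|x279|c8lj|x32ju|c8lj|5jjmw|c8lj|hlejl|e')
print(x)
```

The `?` after the quantifier makes it lazy — it takes as little as possible before letting the rest of the pattern try.
Matches: at [1:6] match '|ez1|', group 1 = 'ez1'; at [10:16] match '|x279|', group 1 = 'x279'; at [20:27] match '|x32ju|', group 1 = 'x32ju'; at [31:38] match '|5jjmw|', group 1 = '5jjmw'; at [42:49] match '|hlejl|', group 1 = 'hlejl'.
One capturing group, so `findall` returns just the captured substring from each match — 5 in all.

['ez1', 'x279', 'x32ju', '5jjmw', 'hlejl']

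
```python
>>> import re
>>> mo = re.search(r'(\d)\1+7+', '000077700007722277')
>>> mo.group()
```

'0000777'

`\1` is not a pattern — it's the concrete string captured by group 1, re-applied verbatim.
`search` walks the string left to right and returns the first match it finds.
The match spans [0:7] → '0000777'.
Captured: group 1 = '0'.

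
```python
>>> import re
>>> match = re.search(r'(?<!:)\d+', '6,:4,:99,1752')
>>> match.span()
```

`(?!…)`/`(?<!…)` only lets a position through if the neighbouring text does NOT match; no characters are consumed.
The match spans [0:1] → '6'.

(0, 1)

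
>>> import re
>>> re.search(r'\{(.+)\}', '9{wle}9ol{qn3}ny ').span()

`re.search` tries every starting position until one works.
The match spans [1:14] → '{wle}9ol{qn3}'.
Captured: group 1 = 'wle}9ol{qn3'.

(1, 14)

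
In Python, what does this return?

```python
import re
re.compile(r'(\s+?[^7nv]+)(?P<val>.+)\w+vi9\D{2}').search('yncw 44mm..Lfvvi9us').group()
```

' 44mm..Lfvvi9us'

This matches one or more of whitespace (lazy), then one or more of any character except [7nv] (captured); then one or more of any character (captured as 'val'); then one or more of a word character, then the literal 'vi9', then exactly 2 of a non-digit.
The match spans [4:19] → ' 44mm..Lfvvi9us'.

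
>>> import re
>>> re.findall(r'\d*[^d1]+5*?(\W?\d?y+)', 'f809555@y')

['y']

Pattern: zero or more of a digit, then one or more of any character except [d1], then zero or more of the literal '5' (lazy); then optionally a non-word character, then optionally a digit, then one or more of the literal 'y' (captured).
Scanning left to right: at [0:9] match 'f809555@y', group 1 = 'y'.
Because there's exactly one group, `findall` drops the full match and keeps group 1 from the one hit.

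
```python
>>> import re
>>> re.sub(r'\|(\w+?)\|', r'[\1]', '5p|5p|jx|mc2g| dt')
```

Matches: at [2:6] → '|5p|'; at [8:14] → '|mc2g|'.
Each match is replaced using the text its own group 1 captured.

'5p[5p]jx[mc2g] dt'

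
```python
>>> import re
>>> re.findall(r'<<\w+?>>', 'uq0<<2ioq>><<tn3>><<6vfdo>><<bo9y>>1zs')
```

['<<2ioq>>', '<<tn3>>', '<<6vfdo>>', '<<bo9y>>']

No capturing groups, so `findall` returns the 4 full match strings.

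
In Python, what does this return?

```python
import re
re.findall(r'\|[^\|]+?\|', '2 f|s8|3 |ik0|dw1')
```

['|s8|', '|ik0|']

Walking the string: at [3:7] → '|s8|'; at [9:14] → '|ik0|'.
No capturing groups, so `findall` returns the 2 full match strings.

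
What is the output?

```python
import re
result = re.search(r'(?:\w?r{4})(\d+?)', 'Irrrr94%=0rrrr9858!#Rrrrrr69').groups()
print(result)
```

('9',)

The pattern matches optionally a word character, then exactly 4 of the literal 'r' (non-capturing group); then one or more of a digit (lazy) (captured).
A `+?`/`*?`/`{m,n}?` starts at its minimum and grows only as far as needed for what follows to match.
`re.search` scans for the first position where the pattern succeeds.
The match spans [0:6] → 'Irrrr9'.
Captured: group 1 = '9'.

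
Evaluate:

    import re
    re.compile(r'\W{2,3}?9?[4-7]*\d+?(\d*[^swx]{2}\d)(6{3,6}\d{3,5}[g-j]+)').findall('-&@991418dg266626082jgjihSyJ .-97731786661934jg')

[('1418dg2', '66626082jgjih'), ('178', '6661934jg')]

The `?` after the quantifier makes it lazy — it takes as little as possible before letting the rest of the pattern try.
`findall` packs the 2 group values into a tuple for every match.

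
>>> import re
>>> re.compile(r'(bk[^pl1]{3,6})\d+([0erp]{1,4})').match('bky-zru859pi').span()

(0, 11)

With `match`, the pattern is implicitly anchored at the beginning.
The match spans [0:11] → 'bky-zru859p'.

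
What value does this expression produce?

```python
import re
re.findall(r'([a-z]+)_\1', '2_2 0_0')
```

[]

One capturing group, so `findall` returns just the captured substring from each match — 0 in all.
Nothing in the string satisfies the pattern, so the list is empty.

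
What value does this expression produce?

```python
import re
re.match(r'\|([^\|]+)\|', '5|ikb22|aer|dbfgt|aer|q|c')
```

`re.match` only tries the pattern at the start of the string.
Here the string doesn't start with a match, so the call returns None.

None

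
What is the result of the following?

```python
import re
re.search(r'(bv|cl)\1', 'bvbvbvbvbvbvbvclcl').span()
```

A backreference is literal: `\1` must see the identical characters the first group matched.
Unlike `match`, `search` isn't anchored — it looks for the pattern anywhere in the string.
The match spans [0:4] → 'bvbv'.
Captured: group 1 = 'bv'.

(0, 4)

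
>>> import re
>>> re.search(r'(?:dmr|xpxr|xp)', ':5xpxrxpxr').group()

'xpxr'

`|` is ordered: at each position the engine commits to the first alternative that works.
The match spans [2:6] → 'xpxr'.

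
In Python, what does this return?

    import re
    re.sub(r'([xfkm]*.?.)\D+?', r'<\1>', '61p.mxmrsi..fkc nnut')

The pattern matches zero or more of one of [xfkm], then optionally any character, then any character (captured); then one or more of a non-digit (lazy).
`\1` in the replacement pulls in group 1's text for each match.

'<61><.m><mrs><..><kc ><nu>'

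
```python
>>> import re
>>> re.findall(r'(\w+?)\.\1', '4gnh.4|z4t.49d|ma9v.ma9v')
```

`\1` has to match the exact text group 1 already captured.
Matches: at [15:24] match 'ma9v.ma9v', group 1 = 'ma9v'.
Because there's exactly one group, `findall` drops the full match and keeps group 1 from the one hit.

['ma9v']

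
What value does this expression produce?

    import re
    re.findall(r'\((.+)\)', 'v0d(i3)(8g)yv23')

['i3)(8g']

Matches: at [3:11] match '(i3)(8g)', group 1 = 'i3)(8g'.
`findall` collects group 1 from the one match (1 total).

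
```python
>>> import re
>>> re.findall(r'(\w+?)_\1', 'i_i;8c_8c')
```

['i', '8c']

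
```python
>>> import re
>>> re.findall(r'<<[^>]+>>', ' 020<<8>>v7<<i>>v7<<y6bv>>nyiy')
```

['<<8>>', '<<i>>', '<<y6bv>>']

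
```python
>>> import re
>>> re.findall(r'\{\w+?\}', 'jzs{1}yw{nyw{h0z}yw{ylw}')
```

Scanning left to right: at [3:6] → '{1}'; at [12:17] → '{h0z}'; at [19:24] → '{ylw}'.
`findall` yields the raw match text (3 of them) because the pattern has no groups.

['{1}', '{h0z}', '{ylw}']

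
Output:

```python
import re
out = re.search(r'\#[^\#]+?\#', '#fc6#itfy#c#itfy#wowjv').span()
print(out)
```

(0, 5)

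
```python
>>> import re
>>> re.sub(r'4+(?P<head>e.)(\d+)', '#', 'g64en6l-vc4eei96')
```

This matches one or more of a literal '4'; then the literal 'e', then any character (captured as 'head'); then one or more of a digit (captured).
`sub` substitutes '#' at each match site.

'g6#l-vc4eei96'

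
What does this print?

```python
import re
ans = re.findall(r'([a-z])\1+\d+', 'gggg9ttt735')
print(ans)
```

After group 1 captures some text, `\1` only succeeds where that same text appears again.
Matches: at [0:5] match 'gggg9', group 1 = 'g'; at [5:11] match 'ttt735', group 1 = 't'.
One capturing group, so `findall` returns just the captured substring from each match — 2 in all.

['g', 't']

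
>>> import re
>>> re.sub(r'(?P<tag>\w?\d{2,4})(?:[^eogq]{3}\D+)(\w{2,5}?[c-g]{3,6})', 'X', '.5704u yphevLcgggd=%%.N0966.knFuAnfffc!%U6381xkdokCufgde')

'.X=%%.X!%X'

Every occurrence is swapped for 'X'.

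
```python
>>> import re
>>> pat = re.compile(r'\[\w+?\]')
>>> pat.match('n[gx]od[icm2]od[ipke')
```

None

`re.match` won't scan ahead — the pattern has to work from the very first character.
Here the string doesn't start with a match, so the call returns None.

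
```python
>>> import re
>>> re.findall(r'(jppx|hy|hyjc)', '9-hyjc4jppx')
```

Alternation isn't longest-match — the leftmost alternative that fits at this position is chosen.
Because there's exactly one group, `findall` drops the full match and keeps group 1 from each hit.

['hy', 'jppx']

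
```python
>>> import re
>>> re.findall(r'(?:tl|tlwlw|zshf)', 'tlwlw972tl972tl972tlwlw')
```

Alternation isn't longest-match — the leftmost alternative that fits at this position is chosen.
Walking the string: at [0:2] → 'tl'; at [8:10] → 'tl'; at [13:15] → 'tl'; at [18:20] → 'tl'.
`findall` yields the raw match text (4 of them) because the pattern has no groups.

['tl', 'tl', 'tl', 'tl']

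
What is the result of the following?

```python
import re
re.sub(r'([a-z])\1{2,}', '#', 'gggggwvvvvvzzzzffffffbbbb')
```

A backreference is literal: `\1` must see the identical characters the first group matched.
Matches: at [0:5] → 'ggggg'; at [6:11] → 'vvvvv'; at [11:15] → 'zzzz'; at [15:21] → 'ffffff'; at [21:25] → 'bbbb'.
Every occurrence is swapped for '#'.

'#w####'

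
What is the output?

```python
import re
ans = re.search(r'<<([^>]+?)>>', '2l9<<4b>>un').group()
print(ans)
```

The match spans [3:9] → '<<4b>>'.

<<4b>>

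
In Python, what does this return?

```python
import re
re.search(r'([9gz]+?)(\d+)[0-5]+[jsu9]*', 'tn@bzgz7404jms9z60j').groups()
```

('zgz', '740')

The match spans [4:12] → 'zgz7404j'.
Captured: group 1 = 'zgz', group 2 = '740'.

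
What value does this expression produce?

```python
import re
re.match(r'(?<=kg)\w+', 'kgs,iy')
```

None

`re.match` won't scan ahead — the pattern has to work from the very first character.
Here position 0 doesn't satisfy it, so the call returns None.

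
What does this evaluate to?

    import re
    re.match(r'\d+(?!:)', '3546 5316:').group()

Because the assertion is negative and zero-width, positions next to the forbidden text are skipped.
`re.match` won't scan ahead — the pattern has to work from the very first character.
The match spans [0:4] → '3546'.

'3546'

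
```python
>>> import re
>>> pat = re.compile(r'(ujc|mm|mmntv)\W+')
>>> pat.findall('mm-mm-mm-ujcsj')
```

['mm', 'mm', 'mm']

Walking the string: at [0:3] match 'mm-', group 1 = 'mm'; at [3:6] match 'mm-', group 1 = 'mm'; at [6:9] match 'mm-', group 1 = 'mm'.
`findall` collects group 1 from each match (3 total).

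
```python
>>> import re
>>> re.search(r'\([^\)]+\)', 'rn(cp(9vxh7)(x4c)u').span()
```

`re.search` tries every starting position until one works.
The match spans [2:12] → '(cp(9vxh7)'.

(2, 12)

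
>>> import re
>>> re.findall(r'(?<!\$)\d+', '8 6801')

['8', '6801']

Because the assertion is negative and zero-width, positions next to the forbidden text are skipped.
Matches: at [0:1] → '8'; at [2:6] → '6801'.
No capturing groups, so `findall` returns the 2 full match strings.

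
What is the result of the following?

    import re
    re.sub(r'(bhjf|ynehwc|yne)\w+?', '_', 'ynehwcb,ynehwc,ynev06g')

Alternation tries branches left to right and keeps the first one that lets the overall match succeed at that position.
Matches: at [0:7] → 'ynehwcb'; at [8:12] → 'yneh'; at [15:19] → 'ynev'.
`sub` substitutes '_' at each match site.

'_,_wc,_06g'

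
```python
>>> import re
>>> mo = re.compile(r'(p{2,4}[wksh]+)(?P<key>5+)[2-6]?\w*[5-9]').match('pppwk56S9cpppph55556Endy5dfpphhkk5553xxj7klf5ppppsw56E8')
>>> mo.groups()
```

The pattern matches 2 to 4 of a literal 'p', then one or more of one of [wksh] (captured); then one or more of a literal '5' (captured as 'key'); then optionally a character in [2-6]; then zero or more of a word character, then a character in [5-9].
With `match`, the pattern is implicitly anchored at the beginning.
The match spans [0:55] → 'pppwk56S9cpppph55556Endy5dfpphhkk5553xxj7klf5ppppsw56E8'.
Captured: group 1 = 'pppwk', group 2 = '5'.

('pppwk', '5')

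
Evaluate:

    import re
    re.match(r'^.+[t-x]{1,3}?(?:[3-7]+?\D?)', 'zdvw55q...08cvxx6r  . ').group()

'zdvw55q...08cvxx6r'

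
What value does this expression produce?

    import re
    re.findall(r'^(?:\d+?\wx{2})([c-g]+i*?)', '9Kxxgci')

Pattern: anchored at the start of the string; then one or more of a digit (lazy), then a word character, then exactly 2 of the literal 'x' (non-capturing group); then one or more of a character in [c-g], then zero or more of a literal 'i' (lazy) (captured).
Walking the string: at [0:6] match '9Kxxgc', group 1 = 'gc'.
One capturing group, so `findall` returns just the captured substring from the one match — 1 in all.

['gc']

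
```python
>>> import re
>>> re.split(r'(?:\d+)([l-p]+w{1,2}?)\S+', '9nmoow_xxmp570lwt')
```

['', 'nmoow', '']

Pattern: one or more of a digit (non-capturing group); then one or more of a character in [l-p], then 1 to 2 of the literal 'w' (lazy) (captured); then one or more of a non-whitespace character.
Matches to split on: at [0:17] → '9nmoow_xxmp570lwt'.
With a capturing group present, the delimiter's captured portion is kept in the result list.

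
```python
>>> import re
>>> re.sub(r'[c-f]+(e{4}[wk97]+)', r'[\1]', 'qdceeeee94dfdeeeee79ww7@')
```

'q[eeee9]4[eeee79ww7]@'

Each match is replaced using the text its own group 1 captured.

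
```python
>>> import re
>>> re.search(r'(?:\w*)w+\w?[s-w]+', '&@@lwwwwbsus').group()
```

Pattern: zero or more of a word character (non-capturing group); then one or more of the literal 'w', then optionally a word character, then one or more of a character in [s-w].
`re.search` tries every starting position until one works.
The match spans [3:12] → 'lwwwwbsus'.

'lwwwwbsus'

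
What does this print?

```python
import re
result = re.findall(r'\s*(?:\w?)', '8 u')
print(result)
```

['8', ' u', '']

`findall` yields the raw match text (3 of them) because the pattern has no groups.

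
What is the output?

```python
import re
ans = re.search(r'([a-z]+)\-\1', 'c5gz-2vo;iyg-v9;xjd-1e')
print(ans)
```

None

The backreference `\1` re-matches whatever the first group consumed, character for character.
Here the pattern never matches, so the call returns None.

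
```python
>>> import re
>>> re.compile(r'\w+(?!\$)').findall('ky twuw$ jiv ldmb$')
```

The negative lookaround is zero-width — it rules out positions where the adjacent text would match, without consuming anything.
Matches: at [0:2] → 'ky'; at [3:6] → 'twu'; at [9:12] → 'jiv'; at [13:16] → 'ldm'.
Since nothing is captured, `findall` lists the 4 matched substrings directly.

['ky', 'twu', 'jiv', 'ldm']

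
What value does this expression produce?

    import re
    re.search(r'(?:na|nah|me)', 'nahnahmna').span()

Alternation isn't longest-match — the leftmost alternative that fits at this position is chosen.
The match spans [0:2] → 'na'.

(0, 2)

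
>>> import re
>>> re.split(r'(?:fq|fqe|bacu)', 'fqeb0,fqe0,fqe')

Alternation tries branches left to right and keeps the first one that lets the overall match succeed at that position.
Matches to split on: at [0:2] → 'fq'; at [6:8] → 'fq'; at [11:13] → 'fq'.
`split` removes every match and returns the 4 fragments in between.

['', 'eb0,', 'e0,', 'e']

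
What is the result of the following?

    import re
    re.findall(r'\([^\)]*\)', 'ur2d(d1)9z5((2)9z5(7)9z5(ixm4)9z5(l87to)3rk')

Walking the string: at [4:8] → '(d1)'; at [11:15] → '((2)'; at [18:21] → '(7)'; at [24:30] → '(ixm4)'; at [33:40] → '(l87to)'.
Since nothing is captured, `findall` lists the 5 matched substrings directly.

['(d1)', '((2)', '(7)', '(ixm4)', '(l87to)']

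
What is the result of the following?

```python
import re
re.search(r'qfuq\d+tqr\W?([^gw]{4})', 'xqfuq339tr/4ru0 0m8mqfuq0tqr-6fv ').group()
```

The match spans [20:33] → 'qfuq0tqr-6fv '.

'qfuq0tqr-6fv '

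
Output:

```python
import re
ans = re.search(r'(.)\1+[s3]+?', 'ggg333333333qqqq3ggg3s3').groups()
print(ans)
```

('g',)

The match spans [0:4] → 'ggg3'.
Captured: group 1 = 'g'.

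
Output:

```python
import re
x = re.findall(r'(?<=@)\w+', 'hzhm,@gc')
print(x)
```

['gc']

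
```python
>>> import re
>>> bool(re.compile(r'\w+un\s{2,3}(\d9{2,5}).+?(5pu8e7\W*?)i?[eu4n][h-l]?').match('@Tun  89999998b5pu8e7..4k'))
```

False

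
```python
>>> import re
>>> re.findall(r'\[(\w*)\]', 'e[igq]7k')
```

Matches: at [1:6] match '[igq]', group 1 = 'igq'.
One capturing group, so `findall` returns just the captured substring from the one match — 1 in all.

['igq']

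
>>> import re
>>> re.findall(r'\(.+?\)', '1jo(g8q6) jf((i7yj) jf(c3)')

['(g8q6)', '((i7yj)', '(c3)']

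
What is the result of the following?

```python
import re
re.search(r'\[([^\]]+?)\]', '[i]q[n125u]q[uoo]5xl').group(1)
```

'i'

`re.search` tries every starting position until one works.
The match spans [0:3] → '[i]'.
Captured: group 1 = 'i'.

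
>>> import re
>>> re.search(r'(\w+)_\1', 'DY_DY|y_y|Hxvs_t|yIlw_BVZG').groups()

The match spans [0:5] → 'DY_DY'.
Captured: group 1 = 'DY'.

('DY',)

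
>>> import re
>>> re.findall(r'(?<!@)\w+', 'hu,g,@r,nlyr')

A negative assertion filters positions out without eating any characters.
Matches: at [0:2] → 'hu'; at [3:4] → 'g'; at [8:12] → 'nlyr'.
No capturing groups, so `findall` returns the 3 full match strings.

['hu', 'g', 'nlyr']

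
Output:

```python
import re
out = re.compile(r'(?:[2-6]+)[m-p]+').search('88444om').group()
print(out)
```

444om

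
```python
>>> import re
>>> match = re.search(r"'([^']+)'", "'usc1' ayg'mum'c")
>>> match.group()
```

`re.search` scans for the first position where the pattern succeeds.
The match spans [0:6] → "'usc1'".
Captured: group 1 = 'usc1'.

"'usc1'"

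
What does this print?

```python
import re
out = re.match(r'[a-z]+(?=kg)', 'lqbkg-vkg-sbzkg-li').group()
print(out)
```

lqb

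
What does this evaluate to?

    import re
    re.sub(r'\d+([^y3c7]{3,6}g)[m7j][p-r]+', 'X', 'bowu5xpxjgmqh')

Each match is replaced by 'X'.

'bowuXh'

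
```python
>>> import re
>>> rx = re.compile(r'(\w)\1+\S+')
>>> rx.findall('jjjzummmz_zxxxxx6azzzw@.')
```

After group 1 captures some text, `\1` only succeeds where that same text appears again.
With a single group, `findall` returns only what that group captured — 1 item.

['j']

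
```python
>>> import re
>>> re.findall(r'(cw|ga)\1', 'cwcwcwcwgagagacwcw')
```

['cw', 'cw', 'ga', 'cw']

`\1` has to match the exact text group 1 already captured.
`findall` collects group 1 from each match (4 total).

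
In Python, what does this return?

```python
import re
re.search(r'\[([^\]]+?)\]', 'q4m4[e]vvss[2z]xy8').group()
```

'[e]'

`re.search` scans for the first position where the pattern succeeds.
The match spans [4:7] → '[e]'.
Captured: group 1 = 'e'.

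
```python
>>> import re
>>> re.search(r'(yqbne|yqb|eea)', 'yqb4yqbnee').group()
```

Unlike `match`, `search` isn't anchored — it looks for the pattern anywhere in the string.
The match spans [0:3] → 'yqb'.
Captured: group 1 = 'yqb'.

'yqb'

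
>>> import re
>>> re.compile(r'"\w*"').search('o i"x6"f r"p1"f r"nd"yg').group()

'"x6"'

The match spans [3:7] → '"x6"'.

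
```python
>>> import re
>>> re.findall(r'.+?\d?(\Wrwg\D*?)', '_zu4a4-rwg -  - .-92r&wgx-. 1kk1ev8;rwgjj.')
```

This matches one or more of any character (lazy), then optionally a digit; then a non-word character, then the literal 'rwg', then zero or more of a non-digit (lazy) (captured).
A `+?`/`*?`/`{m,n}?` starts at its minimum and grows only as far as needed for what follows to match.
Walking the string: at [0:10] match '_zu4a4-rwg', group 1 = '-rwg'; at [10:39] match ' -  - .-92r&wgx-. 1kk1ev8;rwg', group 1 = ';rwg'.
Because there's exactly one group, `findall` drops the full match and keeps group 1 from each hit.

['-rwg', ';rwg']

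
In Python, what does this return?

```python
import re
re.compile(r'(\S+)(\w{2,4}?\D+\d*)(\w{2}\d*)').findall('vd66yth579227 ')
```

[('vd66', 'yth5792', '27')]

`findall` packs the 3 group values into a tuple for every match.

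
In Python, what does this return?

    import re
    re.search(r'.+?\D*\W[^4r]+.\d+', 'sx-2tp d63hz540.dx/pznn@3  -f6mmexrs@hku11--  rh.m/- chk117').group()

'sx-2tp d63hz540'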